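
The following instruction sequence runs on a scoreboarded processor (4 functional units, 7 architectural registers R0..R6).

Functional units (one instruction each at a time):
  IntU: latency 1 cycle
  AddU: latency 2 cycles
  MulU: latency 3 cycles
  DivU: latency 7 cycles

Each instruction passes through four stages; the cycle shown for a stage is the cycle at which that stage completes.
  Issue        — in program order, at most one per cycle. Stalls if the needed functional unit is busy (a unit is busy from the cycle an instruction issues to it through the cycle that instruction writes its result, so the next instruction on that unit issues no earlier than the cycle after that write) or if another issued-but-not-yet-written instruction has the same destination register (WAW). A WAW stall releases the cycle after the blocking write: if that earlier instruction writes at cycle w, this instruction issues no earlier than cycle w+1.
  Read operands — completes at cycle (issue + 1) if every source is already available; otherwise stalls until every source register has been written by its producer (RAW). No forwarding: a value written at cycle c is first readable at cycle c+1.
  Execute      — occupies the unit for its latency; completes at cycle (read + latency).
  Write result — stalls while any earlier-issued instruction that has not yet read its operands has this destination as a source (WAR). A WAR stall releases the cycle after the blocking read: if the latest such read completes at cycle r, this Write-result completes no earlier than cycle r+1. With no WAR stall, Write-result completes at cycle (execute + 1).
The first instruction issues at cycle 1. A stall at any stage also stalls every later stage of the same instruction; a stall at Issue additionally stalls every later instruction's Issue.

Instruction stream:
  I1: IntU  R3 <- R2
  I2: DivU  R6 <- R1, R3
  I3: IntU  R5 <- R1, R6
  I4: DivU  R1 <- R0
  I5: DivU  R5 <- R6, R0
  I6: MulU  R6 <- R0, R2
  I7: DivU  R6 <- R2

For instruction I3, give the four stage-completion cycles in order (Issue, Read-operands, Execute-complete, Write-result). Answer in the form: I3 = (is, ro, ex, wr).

I3 = (5, 14, 15, 16)

  I1 | 1 | 2 | 3 | 4
  I2 | 2 | 5 | 12 | 13   RAW R3: wait I1 write@4
  I3 | 5 | 14 | 15 | 16   struct: IntU busy until I1 writes@4 · RAW R6: wait I2 write@13
  I4 | 14 | 15 | 22 | 23   struct: DivU busy until I2 writes@13
  I5 | 24 | 25 | 32 | 33   struct: DivU busy until I4 writes@23
  I6 | 25 | 26 | 29 | 30
  I7 | 34 | 35 | 42 | 43   struct: DivU busy until I5 writes@33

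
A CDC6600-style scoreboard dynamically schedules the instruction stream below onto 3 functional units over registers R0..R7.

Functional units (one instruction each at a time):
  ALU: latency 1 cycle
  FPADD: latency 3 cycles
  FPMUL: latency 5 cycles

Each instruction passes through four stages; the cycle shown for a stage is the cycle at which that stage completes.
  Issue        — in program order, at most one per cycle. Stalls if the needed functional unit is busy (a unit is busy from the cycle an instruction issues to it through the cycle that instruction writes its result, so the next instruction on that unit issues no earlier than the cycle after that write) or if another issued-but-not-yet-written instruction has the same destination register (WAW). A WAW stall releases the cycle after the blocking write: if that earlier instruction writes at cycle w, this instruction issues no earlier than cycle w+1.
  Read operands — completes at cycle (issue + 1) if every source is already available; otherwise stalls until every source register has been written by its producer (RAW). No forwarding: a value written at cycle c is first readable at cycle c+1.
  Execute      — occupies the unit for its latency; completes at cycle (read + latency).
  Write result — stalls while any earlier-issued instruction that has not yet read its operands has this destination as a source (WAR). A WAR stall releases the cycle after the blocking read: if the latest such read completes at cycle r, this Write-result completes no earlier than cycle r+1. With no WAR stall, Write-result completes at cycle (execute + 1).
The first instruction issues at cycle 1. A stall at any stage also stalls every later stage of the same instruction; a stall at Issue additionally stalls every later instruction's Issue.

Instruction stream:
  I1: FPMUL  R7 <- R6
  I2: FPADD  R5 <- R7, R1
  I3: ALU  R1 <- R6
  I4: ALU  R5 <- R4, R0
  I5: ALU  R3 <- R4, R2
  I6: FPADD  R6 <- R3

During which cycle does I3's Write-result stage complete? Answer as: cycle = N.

cycle = 10

cycle 1: I1 issues→FPMUL
cycle 2: I1 reads · I2 issues→FPADD
cycle 3: I3 issues→ALU
cycle 4: I3 reads
cycle 5: I3 exec-done
cycle 7: I1 exec-done
cycle 8: I1 writes R7
cycle 9: I2 reads
cycle 10: I3 writes R1
cycle 12: I2 exec-done
cycle 13: I2 writes R5
cycle 14: I4 issues→ALU
cycle 15: I4 reads
cycle 16: I4 exec-done
cycle 17: I4 writes R5
cycle 18: I5 issues→ALU
cycle 19: I5 reads · I6 issues→FPADD
cycle 20: I5 exec-done
cycle 21: I5 writes R3
cycle 22: I6 reads
cycle 25: I6 exec-done
cycle 26: I6 writes R6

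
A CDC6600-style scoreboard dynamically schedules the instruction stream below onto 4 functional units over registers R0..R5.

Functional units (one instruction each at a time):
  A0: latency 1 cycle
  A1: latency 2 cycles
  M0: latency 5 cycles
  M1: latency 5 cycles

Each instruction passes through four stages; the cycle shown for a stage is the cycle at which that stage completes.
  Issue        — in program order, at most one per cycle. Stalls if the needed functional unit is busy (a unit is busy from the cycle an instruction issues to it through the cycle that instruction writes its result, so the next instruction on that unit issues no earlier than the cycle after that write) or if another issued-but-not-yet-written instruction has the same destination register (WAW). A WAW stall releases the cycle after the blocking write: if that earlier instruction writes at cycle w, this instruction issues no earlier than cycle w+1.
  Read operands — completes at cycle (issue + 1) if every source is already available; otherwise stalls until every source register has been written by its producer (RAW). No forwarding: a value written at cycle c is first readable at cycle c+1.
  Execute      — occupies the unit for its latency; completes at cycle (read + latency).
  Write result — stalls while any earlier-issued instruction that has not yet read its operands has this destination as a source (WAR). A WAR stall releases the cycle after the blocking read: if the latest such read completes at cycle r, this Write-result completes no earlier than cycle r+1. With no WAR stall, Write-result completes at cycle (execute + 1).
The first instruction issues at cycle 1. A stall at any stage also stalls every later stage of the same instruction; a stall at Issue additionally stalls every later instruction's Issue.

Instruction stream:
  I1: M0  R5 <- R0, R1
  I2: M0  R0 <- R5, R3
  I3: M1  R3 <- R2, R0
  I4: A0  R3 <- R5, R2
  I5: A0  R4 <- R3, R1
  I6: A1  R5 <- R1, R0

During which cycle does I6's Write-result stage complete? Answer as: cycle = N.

[1] I1 dispatched to M0
[2] I1 operands ready
[7] I1 complete
[8] R5←I1
[9] I2 dispatched to M0
[10] I2 operands ready, I3 dispatched to M1
[15] I2 complete
[16] R0←I2
[17] I3 operands ready
[22] I3 complete
[23] R3←I3
[24] I4 dispatched to A0
[25] I4 operands ready
[26] I4 complete
[27] R3←I4
[28] I5 dispatched to A0
[29] I5 operands ready, I6 dispatched to A1
[30] I5 complete, I6 operands ready
[31] R4←I5
[32] I6 complete
[33] R5←I6

cycle = 33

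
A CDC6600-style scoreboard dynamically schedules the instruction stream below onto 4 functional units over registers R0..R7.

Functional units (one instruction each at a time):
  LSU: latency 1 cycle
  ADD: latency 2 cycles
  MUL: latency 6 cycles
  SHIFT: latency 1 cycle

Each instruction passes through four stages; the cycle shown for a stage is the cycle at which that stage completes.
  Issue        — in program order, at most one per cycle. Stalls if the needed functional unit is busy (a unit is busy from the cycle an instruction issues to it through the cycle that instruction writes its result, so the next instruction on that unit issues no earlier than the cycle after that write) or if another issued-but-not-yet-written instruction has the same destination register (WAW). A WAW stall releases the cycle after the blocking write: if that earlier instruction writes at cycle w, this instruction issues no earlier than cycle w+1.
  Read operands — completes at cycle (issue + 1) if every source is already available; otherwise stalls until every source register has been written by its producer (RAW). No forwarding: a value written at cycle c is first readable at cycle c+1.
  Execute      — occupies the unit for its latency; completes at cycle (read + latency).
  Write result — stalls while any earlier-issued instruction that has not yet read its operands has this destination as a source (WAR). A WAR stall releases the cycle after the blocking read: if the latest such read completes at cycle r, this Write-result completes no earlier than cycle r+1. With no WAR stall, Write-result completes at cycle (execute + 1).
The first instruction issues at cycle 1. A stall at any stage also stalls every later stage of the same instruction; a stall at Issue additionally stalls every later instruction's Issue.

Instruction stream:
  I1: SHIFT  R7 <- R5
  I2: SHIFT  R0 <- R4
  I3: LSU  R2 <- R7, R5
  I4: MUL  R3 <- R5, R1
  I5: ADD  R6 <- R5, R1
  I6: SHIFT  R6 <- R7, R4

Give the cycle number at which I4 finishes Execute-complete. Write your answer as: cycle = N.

cycle = 14

cycle 1: I1 dispatched to SHIFT
cycle 2: I1 operands ready
cycle 3: I1 complete
cycle 4: R7←I1
cycle 5: I2 dispatched to SHIFT
cycle 6: I2 operands ready · I3 dispatched to LSU
cycle 7: I2 complete · I3 operands ready · I4 dispatched to MUL
cycle 8: R0←I2 · I3 complete · I4 operands ready · I5 dispatched to ADD
cycle 9: R2←I3 · I5 operands ready
cycle 11: I5 complete
cycle 12: R6←I5
cycle 13: I6 dispatched to SHIFT
cycle 14: I4 complete · I6 operands ready
cycle 15: R3←I4 · I6 complete
cycle 16: R6←I6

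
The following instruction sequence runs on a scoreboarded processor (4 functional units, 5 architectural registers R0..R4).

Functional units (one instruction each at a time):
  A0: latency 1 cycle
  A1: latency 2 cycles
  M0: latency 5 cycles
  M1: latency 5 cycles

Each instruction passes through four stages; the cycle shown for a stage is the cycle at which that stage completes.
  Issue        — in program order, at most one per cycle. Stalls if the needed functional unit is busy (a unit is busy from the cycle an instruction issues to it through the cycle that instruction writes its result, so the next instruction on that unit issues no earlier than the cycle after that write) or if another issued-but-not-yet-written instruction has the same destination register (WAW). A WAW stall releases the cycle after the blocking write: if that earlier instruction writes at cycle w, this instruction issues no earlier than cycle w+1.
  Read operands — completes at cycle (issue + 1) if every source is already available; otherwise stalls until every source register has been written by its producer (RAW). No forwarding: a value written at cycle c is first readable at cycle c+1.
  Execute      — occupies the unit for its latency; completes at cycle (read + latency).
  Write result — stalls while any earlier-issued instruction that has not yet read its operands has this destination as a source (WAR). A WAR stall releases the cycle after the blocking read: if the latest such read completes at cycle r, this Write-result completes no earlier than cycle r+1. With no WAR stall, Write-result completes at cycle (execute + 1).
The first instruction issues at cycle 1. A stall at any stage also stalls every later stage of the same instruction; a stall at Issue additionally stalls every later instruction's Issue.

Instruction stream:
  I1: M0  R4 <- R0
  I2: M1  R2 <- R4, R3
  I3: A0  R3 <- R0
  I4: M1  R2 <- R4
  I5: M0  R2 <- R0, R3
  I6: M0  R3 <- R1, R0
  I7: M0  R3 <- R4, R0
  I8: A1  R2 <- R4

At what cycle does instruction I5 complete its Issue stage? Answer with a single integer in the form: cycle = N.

cycle = 24

[1] I1 issues→M0
[2] I1 reads, I2 issues→M1
[3] I3 issues→A0
[4] I3 reads
[5] I3 exec-done
[7] I1 exec-done
[8] I1 writes R4
[9] I2 reads
[10] I3 writes R3
[14] I2 exec-done
[15] I2 writes R2
[16] I4 issues→M1
[17] I4 reads
[22] I4 exec-done
[23] I4 writes R2
[24] I5 issues→M0
[25] I5 reads
[30] I5 exec-done
[31] I5 writes R2
[32] I6 issues→M0
[33] I6 reads
[38] I6 exec-done
[39] I6 writes R3
[40] I7 issues→M0
[41] I7 reads, I8 issues→A1
[42] I8 reads
[44] I8 exec-done
[45] I8 writes R2
[46] I7 exec-done
[47] I7 writes R3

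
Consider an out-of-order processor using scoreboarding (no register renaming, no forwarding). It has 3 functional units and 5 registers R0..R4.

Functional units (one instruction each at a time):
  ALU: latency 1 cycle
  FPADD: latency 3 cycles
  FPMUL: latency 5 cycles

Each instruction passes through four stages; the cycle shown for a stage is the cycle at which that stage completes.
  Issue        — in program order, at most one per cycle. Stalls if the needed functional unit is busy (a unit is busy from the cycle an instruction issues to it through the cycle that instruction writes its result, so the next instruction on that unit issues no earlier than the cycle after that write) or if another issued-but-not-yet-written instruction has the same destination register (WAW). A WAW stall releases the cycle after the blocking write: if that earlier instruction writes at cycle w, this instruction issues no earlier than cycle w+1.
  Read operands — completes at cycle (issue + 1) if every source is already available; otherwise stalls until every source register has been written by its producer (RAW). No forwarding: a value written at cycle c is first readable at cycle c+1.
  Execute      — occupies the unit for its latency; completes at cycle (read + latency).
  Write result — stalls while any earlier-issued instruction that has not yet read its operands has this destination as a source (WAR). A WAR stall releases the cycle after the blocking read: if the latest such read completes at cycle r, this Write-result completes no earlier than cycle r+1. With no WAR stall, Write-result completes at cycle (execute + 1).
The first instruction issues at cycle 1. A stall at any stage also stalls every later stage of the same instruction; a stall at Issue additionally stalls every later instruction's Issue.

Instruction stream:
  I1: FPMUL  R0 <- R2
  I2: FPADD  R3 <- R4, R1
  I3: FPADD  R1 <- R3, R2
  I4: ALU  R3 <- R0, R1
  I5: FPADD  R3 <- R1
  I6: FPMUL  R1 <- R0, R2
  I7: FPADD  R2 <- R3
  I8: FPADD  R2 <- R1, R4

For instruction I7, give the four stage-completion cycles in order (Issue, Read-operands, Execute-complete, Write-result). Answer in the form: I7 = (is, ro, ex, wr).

I7 = (23, 24, 27, 28)

[I1] 1/2/7/8
[I2] 2/3/6/7
[I3] 8/9/12/13  (struct: FPADD busy until I2 writes@7)
[I4] 9/14/15/16  (RAW R1: wait I3 write@13)
[I5] 17/18/21/22  (WAW R3: wait I4 write@16)
[I6] 18/19/24/25
[I7] 23/24/27/28  (struct: FPADD busy until I5 writes@22)
[I8] 29/30/33/34  (struct: FPADD busy until I7 writes@28)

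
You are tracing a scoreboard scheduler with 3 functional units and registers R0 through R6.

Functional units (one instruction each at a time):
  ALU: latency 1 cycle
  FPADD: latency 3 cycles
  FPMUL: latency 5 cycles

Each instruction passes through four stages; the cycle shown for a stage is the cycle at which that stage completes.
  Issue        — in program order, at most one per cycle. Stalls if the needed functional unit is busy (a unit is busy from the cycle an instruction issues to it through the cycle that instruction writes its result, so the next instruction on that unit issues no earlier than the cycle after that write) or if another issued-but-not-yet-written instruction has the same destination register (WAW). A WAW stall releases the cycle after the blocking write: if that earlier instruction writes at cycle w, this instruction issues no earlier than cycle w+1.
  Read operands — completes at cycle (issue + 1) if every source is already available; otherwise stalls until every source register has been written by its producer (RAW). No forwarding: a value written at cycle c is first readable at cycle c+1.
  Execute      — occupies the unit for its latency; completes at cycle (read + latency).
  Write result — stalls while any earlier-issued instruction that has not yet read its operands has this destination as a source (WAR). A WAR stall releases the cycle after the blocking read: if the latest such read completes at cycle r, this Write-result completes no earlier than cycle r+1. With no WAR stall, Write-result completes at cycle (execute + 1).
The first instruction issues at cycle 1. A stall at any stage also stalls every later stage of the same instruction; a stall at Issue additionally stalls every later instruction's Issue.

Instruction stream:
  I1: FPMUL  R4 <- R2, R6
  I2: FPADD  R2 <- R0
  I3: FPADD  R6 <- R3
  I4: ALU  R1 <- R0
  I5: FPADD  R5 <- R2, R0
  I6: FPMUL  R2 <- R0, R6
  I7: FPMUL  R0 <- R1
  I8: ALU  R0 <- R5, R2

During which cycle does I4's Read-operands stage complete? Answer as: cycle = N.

I1 -> (1, 2, 7, 8)
I2 -> (2, 3, 6, 7)
I3 -> (8, 9, 12, 13)  // struct: FPADD busy until I2 writes@7
I4 -> (9, 10, 11, 12)
I5 -> (14, 15, 18, 19)  // struct: FPADD busy until I3 writes@13
I6 -> (15, 16, 21, 22)
I7 -> (23, 24, 29, 30)  // struct: FPMUL busy until I6 writes@22
I8 -> (31, 32, 33, 34)  // WAW R0: wait I7 write@30

cycle = 10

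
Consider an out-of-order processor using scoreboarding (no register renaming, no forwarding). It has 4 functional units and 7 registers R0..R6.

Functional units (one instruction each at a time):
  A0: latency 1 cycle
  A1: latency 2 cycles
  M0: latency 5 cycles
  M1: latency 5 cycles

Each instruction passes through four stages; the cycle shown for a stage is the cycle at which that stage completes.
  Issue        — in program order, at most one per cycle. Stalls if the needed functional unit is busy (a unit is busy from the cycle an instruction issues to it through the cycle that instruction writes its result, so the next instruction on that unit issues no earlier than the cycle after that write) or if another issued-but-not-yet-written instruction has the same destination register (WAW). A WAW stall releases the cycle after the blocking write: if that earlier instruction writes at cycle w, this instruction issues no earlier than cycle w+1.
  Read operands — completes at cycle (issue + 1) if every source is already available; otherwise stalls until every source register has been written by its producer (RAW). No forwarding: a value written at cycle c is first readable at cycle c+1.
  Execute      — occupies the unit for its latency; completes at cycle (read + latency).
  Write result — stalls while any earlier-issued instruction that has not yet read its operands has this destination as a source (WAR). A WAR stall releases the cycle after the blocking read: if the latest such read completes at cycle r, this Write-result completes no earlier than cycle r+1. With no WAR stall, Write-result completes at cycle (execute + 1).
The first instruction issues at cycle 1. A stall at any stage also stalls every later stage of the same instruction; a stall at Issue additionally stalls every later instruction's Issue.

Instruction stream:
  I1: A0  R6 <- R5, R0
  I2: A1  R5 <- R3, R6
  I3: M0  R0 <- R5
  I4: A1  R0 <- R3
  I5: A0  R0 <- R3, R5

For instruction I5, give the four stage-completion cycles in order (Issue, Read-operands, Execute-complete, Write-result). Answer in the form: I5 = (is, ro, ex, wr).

cycle 1: I1→A0
cycle 2: I1 RO · I2→A1
cycle 3: I1 EX · I3→M0
cycle 4: I1 WR R6
cycle 5: I2 RO
cycle 7: I2 EX
cycle 8: I2 WR R5
cycle 9: I3 RO
cycle 14: I3 EX
cycle 15: I3 WR R0
cycle 16: I4→A1
cycle 17: I4 RO
cycle 19: I4 EX
cycle 20: I4 WR R0
cycle 21: I5→A0
cycle 22: I5 RO
cycle 23: I5 EX
cycle 24: I5 WR R0

I5 = (21, 22, 23, 24)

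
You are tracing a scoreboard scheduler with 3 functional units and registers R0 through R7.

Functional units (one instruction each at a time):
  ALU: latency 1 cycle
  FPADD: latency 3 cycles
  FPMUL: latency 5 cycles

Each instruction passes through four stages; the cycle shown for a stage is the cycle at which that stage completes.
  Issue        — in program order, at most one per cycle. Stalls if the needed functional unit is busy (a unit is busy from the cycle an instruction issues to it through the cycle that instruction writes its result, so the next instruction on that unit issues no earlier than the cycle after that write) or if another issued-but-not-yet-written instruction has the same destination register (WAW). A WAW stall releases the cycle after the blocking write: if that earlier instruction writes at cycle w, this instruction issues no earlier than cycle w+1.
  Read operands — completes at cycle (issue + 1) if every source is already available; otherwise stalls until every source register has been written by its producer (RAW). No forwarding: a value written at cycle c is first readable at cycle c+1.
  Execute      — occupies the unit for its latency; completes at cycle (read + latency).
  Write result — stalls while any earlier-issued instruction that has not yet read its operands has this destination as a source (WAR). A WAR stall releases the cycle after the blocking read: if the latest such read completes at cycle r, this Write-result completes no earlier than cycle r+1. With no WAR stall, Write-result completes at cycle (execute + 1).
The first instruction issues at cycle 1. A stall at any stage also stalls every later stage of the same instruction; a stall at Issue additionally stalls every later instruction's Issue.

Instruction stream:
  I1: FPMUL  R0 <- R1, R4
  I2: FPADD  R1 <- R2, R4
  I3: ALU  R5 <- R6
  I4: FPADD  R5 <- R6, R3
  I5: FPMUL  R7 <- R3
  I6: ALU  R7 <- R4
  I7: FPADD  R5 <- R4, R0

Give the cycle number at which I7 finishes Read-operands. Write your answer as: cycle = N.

cycle = 19

[I1] 1/2/7/8
[I2] 2/3/6/7
[I3] 3/4/5/6
[I4] 8/9/12/13  (struct: FPADD busy until I2 writes@7)
[I5] 9/10/15/16
[I6] 17/18/19/20  (WAW R7: wait I5 write@16)
[I7] 18/19/22/23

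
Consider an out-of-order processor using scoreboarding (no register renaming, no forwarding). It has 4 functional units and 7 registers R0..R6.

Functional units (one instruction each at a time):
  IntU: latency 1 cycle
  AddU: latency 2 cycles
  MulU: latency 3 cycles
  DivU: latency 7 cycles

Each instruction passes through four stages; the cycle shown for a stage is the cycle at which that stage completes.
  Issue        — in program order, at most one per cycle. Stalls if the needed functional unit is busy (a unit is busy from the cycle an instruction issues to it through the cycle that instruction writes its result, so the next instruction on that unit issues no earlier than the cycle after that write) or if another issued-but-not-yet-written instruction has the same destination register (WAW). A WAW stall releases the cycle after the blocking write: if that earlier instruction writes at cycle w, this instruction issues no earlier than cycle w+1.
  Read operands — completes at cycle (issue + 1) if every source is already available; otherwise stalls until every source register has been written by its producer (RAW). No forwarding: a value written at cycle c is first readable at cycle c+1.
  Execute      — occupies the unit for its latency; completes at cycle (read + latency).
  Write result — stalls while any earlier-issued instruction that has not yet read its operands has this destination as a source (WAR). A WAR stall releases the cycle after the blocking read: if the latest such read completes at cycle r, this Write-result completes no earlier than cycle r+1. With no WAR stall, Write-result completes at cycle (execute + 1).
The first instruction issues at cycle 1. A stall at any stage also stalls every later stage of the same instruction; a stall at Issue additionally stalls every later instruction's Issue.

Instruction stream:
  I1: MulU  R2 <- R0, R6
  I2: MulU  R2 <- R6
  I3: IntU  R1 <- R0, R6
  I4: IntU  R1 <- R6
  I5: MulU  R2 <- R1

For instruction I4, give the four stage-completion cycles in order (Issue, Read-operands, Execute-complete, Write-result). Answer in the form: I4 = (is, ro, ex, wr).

I4 = (12, 13, 14, 15)

[I1] 1/2/5/6
[I2] 7/8/11/12  (struct: MulU busy until I1 writes@6)
[I3] 8/9/10/11
[I4] 12/13/14/15  (struct: IntU busy until I3 writes@11)
[I5] 13/16/19/20  (RAW R1: wait I4 write@15)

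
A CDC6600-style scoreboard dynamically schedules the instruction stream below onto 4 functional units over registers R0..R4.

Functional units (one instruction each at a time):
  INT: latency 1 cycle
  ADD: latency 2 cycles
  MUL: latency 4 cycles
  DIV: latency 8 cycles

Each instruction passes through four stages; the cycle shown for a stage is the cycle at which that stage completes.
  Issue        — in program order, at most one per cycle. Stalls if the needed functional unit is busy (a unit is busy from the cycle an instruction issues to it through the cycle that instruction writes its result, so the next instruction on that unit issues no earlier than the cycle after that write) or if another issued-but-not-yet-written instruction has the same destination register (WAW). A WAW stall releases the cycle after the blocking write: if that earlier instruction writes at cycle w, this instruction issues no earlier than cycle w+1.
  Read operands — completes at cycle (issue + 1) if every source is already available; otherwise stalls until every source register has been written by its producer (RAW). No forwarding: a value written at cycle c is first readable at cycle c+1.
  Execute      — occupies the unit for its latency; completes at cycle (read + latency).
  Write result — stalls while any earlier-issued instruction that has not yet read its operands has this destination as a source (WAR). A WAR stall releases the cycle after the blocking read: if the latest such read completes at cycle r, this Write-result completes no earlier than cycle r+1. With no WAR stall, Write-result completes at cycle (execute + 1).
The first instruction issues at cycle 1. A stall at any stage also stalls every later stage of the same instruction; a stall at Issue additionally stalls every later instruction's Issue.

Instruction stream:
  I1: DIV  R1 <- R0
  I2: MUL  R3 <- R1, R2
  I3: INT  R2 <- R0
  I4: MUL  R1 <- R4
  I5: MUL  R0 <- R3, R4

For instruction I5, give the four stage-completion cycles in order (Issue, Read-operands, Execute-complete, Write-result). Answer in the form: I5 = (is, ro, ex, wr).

cycle 1: I1→DIV
cycle 2: I1 RO; I2→MUL
cycle 3: I3→INT
cycle 4: I3 RO
cycle 5: I3 EX
cycle 10: I1 EX
cycle 11: I1 WR R1
cycle 12: I2 RO
cycle 13: I3 WR R2
cycle 16: I2 EX
cycle 17: I2 WR R3
cycle 18: I4→MUL
cycle 19: I4 RO
cycle 23: I4 EX
cycle 24: I4 WR R1
cycle 25: I5→MUL
cycle 26: I5 RO
cycle 30: I5 EX
cycle 31: I5 WR R0

I5 = (25, 26, 30, 31)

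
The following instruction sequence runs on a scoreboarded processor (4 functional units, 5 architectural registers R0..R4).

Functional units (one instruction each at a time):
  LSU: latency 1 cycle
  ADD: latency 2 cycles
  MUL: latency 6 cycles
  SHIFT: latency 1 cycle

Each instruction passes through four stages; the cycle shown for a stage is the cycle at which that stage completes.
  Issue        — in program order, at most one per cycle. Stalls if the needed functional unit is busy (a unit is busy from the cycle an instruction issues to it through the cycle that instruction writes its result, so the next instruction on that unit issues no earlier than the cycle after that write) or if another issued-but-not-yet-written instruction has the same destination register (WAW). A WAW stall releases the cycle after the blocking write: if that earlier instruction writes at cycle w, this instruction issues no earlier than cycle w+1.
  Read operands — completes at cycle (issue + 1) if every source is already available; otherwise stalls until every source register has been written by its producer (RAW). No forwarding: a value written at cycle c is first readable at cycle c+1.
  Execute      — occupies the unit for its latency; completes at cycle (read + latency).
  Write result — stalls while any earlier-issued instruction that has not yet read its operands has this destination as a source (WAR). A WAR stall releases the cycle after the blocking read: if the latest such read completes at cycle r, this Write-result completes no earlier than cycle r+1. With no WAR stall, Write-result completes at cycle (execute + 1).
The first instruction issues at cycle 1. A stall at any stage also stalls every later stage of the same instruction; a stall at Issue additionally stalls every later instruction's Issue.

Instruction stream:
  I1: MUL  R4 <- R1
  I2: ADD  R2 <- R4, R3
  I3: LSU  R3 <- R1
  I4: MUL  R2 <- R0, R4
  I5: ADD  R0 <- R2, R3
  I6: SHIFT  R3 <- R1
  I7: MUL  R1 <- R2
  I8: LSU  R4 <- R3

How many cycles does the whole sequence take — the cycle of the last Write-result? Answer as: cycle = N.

cycle = 31

cycle 1: issue I1 (MUL)
cycle 2: I1 read-ops · issue I2 (ADD)
cycle 3: issue I3 (LSU)
cycle 4: I3 read-ops
cycle 5: I3 finished on LSU
cycle 8: I1 finished on MUL
cycle 9: I1→R4
cycle 10: I2 read-ops
cycle 11: I3→R3
cycle 12: I2 finished on ADD
cycle 13: I2→R2
cycle 14: issue I4 (MUL)
cycle 15: I4 read-ops · issue I5 (ADD)
cycle 16: issue I6 (SHIFT)
cycle 17: I6 read-ops
cycle 18: I6 finished on SHIFT
cycle 21: I4 finished on MUL
cycle 22: I4→R2
cycle 23: I5 read-ops · issue I7 (MUL)
cycle 24: I6→R3 · I7 read-ops · issue I8 (LSU)
cycle 25: I5 finished on ADD · I8 read-ops
cycle 26: I5→R0 · I8 finished on LSU
cycle 27: I8→R4
cycle 30: I7 finished on MUL
cycle 31: I7→R1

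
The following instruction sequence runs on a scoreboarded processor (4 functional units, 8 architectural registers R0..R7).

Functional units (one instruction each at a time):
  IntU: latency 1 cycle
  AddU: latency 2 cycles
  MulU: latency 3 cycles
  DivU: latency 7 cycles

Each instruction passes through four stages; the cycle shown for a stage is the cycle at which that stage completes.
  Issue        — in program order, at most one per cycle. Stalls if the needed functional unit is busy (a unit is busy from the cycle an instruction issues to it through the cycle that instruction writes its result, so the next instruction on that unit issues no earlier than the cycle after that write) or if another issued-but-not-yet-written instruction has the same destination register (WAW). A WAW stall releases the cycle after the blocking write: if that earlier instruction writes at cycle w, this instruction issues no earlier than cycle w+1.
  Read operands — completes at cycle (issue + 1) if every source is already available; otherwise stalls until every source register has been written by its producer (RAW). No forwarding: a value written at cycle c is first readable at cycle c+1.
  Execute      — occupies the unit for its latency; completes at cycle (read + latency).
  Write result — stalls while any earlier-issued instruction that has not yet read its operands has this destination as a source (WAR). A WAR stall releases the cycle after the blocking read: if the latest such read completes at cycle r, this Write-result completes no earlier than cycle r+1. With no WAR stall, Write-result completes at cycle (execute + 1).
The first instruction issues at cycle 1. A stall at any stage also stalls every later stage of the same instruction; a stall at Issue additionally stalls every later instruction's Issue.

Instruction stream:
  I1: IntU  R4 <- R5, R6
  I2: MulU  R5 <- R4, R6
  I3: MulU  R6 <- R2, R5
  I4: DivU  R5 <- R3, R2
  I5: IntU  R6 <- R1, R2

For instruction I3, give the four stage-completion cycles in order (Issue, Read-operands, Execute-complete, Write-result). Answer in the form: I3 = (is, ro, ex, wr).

I3 = (10, 11, 14, 15)

c1: I1 issues→IntU
c2: I1 reads | I2 issues→MulU
c3: I1 exec-done
c4: I1 writes R4
c5: I2 reads
c8: I2 exec-done
c9: I2 writes R5
c10: I3 issues→MulU
c11: I3 reads | I4 issues→DivU
c12: I4 reads
c14: I3 exec-done
c15: I3 writes R6
c16: I5 issues→IntU
c17: I5 reads
c18: I5 exec-done
c19: I4 exec-done | I5 writes R6
c20: I4 writes R5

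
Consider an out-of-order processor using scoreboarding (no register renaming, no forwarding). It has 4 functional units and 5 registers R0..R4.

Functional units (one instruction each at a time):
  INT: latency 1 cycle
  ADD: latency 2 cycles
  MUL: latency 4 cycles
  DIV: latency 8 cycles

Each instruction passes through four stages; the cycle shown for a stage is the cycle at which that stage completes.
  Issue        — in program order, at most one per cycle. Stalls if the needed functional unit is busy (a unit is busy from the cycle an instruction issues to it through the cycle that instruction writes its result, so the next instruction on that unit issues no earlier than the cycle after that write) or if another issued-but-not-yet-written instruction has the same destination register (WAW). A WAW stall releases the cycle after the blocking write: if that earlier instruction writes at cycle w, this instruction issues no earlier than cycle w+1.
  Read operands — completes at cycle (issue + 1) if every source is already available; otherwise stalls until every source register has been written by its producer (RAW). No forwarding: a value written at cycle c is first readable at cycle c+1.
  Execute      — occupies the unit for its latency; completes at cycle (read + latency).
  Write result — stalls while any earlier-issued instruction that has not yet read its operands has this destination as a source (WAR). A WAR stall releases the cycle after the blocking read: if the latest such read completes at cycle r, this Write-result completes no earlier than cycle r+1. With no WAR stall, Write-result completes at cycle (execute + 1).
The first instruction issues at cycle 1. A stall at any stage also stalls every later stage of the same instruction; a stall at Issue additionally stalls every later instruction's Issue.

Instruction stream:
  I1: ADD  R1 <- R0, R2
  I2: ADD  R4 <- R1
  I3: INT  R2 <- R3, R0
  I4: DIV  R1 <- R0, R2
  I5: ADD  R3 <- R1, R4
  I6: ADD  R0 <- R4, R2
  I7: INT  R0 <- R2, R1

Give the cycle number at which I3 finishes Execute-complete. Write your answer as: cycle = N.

cycle = 9

I1  is:1  ro:2  ex:4  wr:5
I2  is:6  ro:7  ex:9  wr:10  — struct: ADD busy until I1 writes@5
I3  is:7  ro:8  ex:9  wr:10
I4  is:8  ro:11  ex:19  wr:20  — RAW R2: wait I3 write@10
I5  is:11  ro:21  ex:23  wr:24  — struct: ADD busy until I2 writes@10, RAW R1: wait I4 write@20
I6  is:25  ro:26  ex:28  wr:29  — struct: ADD busy until I5 writes@24
I7  is:30  ro:31  ex:32  wr:33  — WAW R0: wait I6 write@29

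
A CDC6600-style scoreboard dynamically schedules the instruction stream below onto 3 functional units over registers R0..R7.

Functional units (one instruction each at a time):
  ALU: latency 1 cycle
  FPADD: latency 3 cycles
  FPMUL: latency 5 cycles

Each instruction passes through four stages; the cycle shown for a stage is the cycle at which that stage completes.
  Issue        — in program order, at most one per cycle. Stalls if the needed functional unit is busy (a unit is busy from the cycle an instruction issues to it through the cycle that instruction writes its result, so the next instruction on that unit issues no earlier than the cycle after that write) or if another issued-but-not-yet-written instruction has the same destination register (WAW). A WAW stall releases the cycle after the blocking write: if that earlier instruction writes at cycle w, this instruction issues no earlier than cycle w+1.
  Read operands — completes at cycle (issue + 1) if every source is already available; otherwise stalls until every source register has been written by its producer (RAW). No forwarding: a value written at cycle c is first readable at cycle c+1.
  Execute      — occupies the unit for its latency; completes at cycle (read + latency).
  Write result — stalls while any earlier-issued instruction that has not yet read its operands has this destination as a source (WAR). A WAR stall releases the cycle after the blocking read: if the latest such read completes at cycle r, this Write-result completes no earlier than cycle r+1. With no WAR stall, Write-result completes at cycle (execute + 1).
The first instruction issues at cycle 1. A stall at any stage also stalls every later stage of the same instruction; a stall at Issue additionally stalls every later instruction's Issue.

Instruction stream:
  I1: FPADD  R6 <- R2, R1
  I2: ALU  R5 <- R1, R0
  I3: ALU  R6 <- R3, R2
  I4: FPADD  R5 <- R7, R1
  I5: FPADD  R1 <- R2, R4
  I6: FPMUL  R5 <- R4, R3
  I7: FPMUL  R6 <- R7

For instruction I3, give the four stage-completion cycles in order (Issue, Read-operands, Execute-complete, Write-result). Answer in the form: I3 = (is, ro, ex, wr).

I3 = (7, 8, 9, 10)

I1 -> (1, 2, 5, 6)
I2 -> (2, 3, 4, 5)
I3 -> (7, 8, 9, 10)  // WAW R6: wait I1 write@6
I4 -> (8, 9, 12, 13)
I5 -> (14, 15, 18, 19)  // struct: FPADD busy until I4 writes@13
I6 -> (15, 16, 21, 22)
I7 -> (23, 24, 29, 30)  // struct: FPMUL busy until I6 writes@22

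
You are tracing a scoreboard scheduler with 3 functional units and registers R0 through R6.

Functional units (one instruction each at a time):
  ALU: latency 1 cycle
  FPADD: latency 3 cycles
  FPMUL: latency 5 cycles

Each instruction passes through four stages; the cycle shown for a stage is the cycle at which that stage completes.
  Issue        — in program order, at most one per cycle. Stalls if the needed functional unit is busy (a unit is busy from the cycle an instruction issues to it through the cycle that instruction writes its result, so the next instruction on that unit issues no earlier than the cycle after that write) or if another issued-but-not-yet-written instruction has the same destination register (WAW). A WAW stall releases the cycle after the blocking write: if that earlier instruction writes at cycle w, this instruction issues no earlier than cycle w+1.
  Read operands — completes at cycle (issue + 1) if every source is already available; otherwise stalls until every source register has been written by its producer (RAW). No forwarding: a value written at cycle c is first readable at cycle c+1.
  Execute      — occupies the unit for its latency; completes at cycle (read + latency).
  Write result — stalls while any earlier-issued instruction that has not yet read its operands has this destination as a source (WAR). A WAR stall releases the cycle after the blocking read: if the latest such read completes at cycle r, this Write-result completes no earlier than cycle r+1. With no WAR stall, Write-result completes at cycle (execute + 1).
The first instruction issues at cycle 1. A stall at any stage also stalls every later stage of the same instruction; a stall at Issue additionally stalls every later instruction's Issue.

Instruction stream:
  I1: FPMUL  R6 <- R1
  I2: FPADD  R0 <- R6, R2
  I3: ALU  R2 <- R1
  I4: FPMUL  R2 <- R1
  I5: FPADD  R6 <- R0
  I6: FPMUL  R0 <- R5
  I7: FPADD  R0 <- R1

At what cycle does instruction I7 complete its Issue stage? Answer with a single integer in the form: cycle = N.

I1 -> (1, 2, 7, 8)
I2 -> (2, 9, 12, 13)  // RAW R6: wait I1 write@8
I3 -> (3, 4, 5, 10)  // WAR R2: wait I2 read@9
I4 -> (11, 12, 17, 18)  // WAW R2: wait I3 write@10
I5 -> (14, 15, 18, 19)  // struct: FPADD busy until I2 writes@13
I6 -> (19, 20, 25, 26)  // struct: FPMUL busy until I4 writes@18
I7 -> (27, 28, 31, 32)  // WAW R0: wait I6 write@26

cycle = 27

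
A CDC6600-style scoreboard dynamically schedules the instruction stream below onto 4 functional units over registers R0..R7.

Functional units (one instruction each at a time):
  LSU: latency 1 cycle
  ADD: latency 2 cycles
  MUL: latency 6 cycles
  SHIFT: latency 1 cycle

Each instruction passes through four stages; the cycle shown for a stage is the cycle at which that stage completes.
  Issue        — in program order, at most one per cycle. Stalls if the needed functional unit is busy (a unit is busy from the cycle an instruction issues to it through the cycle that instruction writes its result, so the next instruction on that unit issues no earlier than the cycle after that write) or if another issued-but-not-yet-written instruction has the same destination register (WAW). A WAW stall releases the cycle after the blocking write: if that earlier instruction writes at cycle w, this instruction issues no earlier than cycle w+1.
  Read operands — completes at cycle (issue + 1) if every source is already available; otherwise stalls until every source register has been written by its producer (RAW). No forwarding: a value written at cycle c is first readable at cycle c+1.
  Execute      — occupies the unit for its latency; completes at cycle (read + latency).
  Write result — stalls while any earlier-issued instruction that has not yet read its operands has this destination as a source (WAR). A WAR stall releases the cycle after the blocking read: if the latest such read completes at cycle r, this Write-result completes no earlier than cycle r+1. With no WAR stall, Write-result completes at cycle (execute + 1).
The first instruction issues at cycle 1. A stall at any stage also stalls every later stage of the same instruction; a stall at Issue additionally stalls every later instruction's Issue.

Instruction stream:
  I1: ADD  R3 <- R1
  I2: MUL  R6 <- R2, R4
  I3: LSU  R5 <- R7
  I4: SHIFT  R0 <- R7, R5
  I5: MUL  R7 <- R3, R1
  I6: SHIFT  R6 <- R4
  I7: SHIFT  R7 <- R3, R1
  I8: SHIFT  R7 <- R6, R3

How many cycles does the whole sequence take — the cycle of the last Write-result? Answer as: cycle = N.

t=1  I1 dispatched to ADD
t=2  I1 operands ready, I2 dispatched to MUL
t=3  I2 operands ready, I3 dispatched to LSU
t=4  I1 complete, I3 operands ready, I4 dispatched to SHIFT
t=5  R3←I1, I3 complete
t=6  R5←I3
t=7  I4 operands ready
t=8  I4 complete
t=9  I2 complete, R0←I4
t=10  R6←I2
t=11  I5 dispatched to MUL
t=12  I5 operands ready, I6 dispatched to SHIFT
t=13  I6 operands ready
t=14  I6 complete
t=15  R6←I6
t=18  I5 complete
t=19  R7←I5
t=20  I7 dispatched to SHIFT
t=21  I7 operands ready
t=22  I7 complete
t=23  R7←I7
t=24  I8 dispatched to SHIFT
t=25  I8 operands ready
t=26  I8 complete
t=27  R7←I8

cycle = 27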